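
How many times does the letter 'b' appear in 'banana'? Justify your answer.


Letter 'b' in 'banana': found at position(s) 1 = 1 occurrence(s).

1


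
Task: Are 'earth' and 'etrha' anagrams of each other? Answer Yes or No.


Sorted letters of 'earth': 'aehrt'
Sorted letters of 'etrha': 'aehrt'
They match.

Yes


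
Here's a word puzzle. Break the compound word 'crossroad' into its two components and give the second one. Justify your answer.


Split 'crossroad' into 'cross' + 'road'. The second part is 'road'.

road


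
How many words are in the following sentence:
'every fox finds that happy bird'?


Split into words: every | fox | finds | that | happy | bird = 6 words.

6


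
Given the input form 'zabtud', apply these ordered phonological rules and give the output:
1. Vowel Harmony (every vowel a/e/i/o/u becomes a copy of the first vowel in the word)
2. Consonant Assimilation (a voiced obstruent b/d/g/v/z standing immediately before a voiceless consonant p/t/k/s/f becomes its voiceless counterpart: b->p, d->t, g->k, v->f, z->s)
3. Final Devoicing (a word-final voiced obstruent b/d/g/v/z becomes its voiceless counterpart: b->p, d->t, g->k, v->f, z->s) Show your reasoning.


Starting form: 'zabtud'
Rule 1: Vowel Harmony: all vowels become 'a' (matching first vowel). 'zabtud' -> 'zabtad'
Rule 2: Consonant Assimilation: voiced obstruent before voiceless consonant becomes voiceless ('bt' -> 'pt'). 'zabtad' -> 'zaptad'
Rule 3: Final Devoicing: word-final voiced obstruent 'd' becomes voiceless 't'. 'zaptad' -> 'zaptat'
Final form: 'zaptat'

zaptat


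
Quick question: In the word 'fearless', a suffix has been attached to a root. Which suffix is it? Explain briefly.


The word 'fearless' = 'fear' (root) + '-less' (suffix). The suffix is '-less'.

less


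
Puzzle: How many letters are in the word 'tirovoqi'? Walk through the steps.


Spell out 'tirovoqi' and number each letter: t(1), i(2), r(3), o(4), v(5), o(6), q(7), i(8). Total: 8 letters.

8


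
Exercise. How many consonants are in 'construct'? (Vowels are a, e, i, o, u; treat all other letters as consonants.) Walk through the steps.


Consonants in 'construct': c, n, s, t, r, c, t = 7 consonants.

7


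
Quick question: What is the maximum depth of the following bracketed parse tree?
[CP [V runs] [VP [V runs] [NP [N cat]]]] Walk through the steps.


Count bracket nesting levels:
'[' at pos 0: depth = 1
'[' at pos 4: depth = 2
'[' at pos 13: depth = 2
'[' at pos 17: depth = 3
'[' at pos 26: depth = 3
'[' at pos 30: depth = 4
Maximum depth reached: 4

4


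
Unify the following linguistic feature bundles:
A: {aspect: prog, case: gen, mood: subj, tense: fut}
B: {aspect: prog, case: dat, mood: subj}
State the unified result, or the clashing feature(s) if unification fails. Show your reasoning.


Compare features:
aspect: A=prog vs B=prog -> unified: prog
case: A=gen vs B=dat -> CLASH
mood: A=subj vs B=subj -> unified: subj
tense: A=fut vs B=_ -> unified: fut
Clash detected on feature 'case' (gen vs dat); unification fails.

CLASH on 'case' (gen vs dat)


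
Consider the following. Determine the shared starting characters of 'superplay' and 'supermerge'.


Compare from the start: 5 characters match: 'super'. Mismatch at position 6: 'p' vs 'm'.

super


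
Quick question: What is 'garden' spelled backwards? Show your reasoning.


Reverse 'garden' character by character: 'nedrag'.

nedrag


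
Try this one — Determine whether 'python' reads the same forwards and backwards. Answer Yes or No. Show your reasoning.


Forward: 'python'
Reversed: 'nohtyp'
They differ.

No


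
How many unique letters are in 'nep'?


Unique letters in 'nep': {e, n, p} = 3 distinct letters.

3


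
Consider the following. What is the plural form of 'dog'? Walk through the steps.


Apply rule: Add -s. 'dog' becomes 'dogs'.

dogs


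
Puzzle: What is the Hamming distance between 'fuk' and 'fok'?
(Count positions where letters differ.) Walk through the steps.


Alignment:
Position 1: 'f' vs 'f' = match
Position 2: 'u' vs 'o' = DIFFER
Position 3: 'k' vs 'k' = match
Total differences: 1

1


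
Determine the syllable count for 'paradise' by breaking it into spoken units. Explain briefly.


Break 'paradise' into syllables: par-a-dise -> par | a | dise = 3 syllables

3 syllables


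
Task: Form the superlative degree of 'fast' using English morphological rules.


Apply superlative formation (add -est): 'fast' -> 'fastest'.

fastest


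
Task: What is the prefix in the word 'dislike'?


The word 'dislike' = 'dis' (prefix) + 'like' (root). The prefix is 'dis'.

dis


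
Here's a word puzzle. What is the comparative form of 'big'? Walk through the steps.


Apply comparative formation (double final consonant, add -er): 'big' -> 'bigger'.

bigger


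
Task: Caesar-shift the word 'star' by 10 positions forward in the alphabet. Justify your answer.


Shift each letter by 10: s -> c, t -> d, a -> k, r -> b. Result: 'cdkb'.

cdkb


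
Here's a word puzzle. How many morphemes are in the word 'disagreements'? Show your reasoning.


Decomposition: dis- (prefix) + agree (root) + -ment (suffix) + -s (plural) = 4 morpheme(s)

4 morphemes


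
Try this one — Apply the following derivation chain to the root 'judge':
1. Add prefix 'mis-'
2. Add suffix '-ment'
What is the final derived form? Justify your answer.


Step 1: Add prefix 'mis-' to 'judge' = 'misjudge'
Step 2: Add suffix '-ment' to 'misjudge' = 'misjudgment'

misjudgment


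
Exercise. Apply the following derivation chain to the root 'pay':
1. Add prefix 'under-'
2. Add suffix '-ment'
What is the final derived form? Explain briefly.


Step 1: Add prefix 'under-' to 'pay' = 'underpay'
Step 2: Add suffix '-ment' to 'underpay' = 'underpayment'

underpayment


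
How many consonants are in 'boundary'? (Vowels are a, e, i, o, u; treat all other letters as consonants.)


Consonants in 'boundary': b, n, d, r, y = 5 consonants.

5


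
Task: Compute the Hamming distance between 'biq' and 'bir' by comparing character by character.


Alignment:
Position 1: 'b' vs 'b' = match
Position 2: 'i' vs 'i' = match
Position 3: 'q' vs 'r' = DIFFER
Total differences: 1

1


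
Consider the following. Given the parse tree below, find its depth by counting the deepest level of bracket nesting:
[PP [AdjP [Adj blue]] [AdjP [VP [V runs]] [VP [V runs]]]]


Count bracket nesting levels:
'[' at pos 0: depth = 1
'[' at pos 4: depth = 2
'[' at pos 10: depth = 3
'[' at pos 22: depth = 2
'[' at pos 28: depth = 3
'[' at pos 32: depth = 4
'[' at pos 42: depth = 3
'[' at pos 46: depth = 4
Maximum depth reached: 4

4


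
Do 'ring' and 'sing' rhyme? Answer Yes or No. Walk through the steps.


Rime (stressed vowel + following sounds) of 'ring': -ing = /ɪŋ/
Rime of 'sing': -ing = /ɪŋ/
/ɪŋ/ and /ɪŋ/ are the same ending sound, so the words rhyme.

Yes


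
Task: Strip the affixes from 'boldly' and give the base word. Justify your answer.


Remove suffix '-ly' from 'boldly' to get root 'bold'.

bold


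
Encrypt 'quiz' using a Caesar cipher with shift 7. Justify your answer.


Shift each letter by 7: q -> x, u -> b, i -> p, z -> g. Result: 'xbpg'.

xbpg


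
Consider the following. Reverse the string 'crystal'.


Reverse 'crystal' character by character: 'latsyrc'.

latsyrc


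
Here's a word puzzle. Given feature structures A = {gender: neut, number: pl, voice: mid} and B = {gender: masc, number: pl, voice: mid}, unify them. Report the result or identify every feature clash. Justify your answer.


Compare features:
gender: A=neut vs B=masc -> CLASH
number: A=pl vs B=pl -> unified: pl
voice: A=mid vs B=mid -> unified: mid
Clash detected on feature 'gender' (neut vs masc); unification fails.

CLASH on 'gender' (neut vs masc)


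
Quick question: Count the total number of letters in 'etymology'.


Spell out 'etymology' and number each letter: e(1), t(2), y(3), m(4), o(5), l(6), o(7), g(8), y(9). Total: 9 letters.

9


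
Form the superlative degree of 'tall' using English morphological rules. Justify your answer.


Apply superlative formation (add -est): 'tall' -> 'tallest'.

tallest


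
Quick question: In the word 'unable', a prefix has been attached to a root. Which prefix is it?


The word 'unable' = 'un' (prefix) + 'able' (root). The prefix is 'un'.

un


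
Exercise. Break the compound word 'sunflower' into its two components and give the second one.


Split 'sunflower' into 'sun' + 'flower'. The second part is 'flower'.

flower


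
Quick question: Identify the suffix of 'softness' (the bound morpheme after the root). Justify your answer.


The word 'softness' = 'soft' (root) + '-ness' (suffix). The suffix is '-ness'.

ness


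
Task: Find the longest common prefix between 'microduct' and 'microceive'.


Compare from the start: 5 characters match: 'micro'. Mismatch at position 6: 'd' vs 'c'.

micro


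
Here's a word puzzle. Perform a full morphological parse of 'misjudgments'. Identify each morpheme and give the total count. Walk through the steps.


Step 1: Identify prefix: 'mis' (meaning: wrongly)
Step 2: Identify root: 'judge'
Step 3: Identify suffix(es): 'ment, s'
Decomposition: mis- (prefix: wrongly) + judge (root) + -ment (suffix: action/result) + -s (plural)
Total morphemes: 4

4 morphemes (mis- (prefix: wrongly) + judge (root) + -ment (suffix: action/result) + -s (plural))


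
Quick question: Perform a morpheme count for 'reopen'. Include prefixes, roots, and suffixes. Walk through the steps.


Decomposition: re- (prefix) + open (root) = 2 morpheme(s)

2 morphemes


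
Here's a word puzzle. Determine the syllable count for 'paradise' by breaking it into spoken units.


Break 'paradise' into syllables: par-a-dise -> par | a | dise = 3 syllables

3 syllables


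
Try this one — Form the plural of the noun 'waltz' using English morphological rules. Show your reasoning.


Apply rule: Add -es (sibilant/fricative ending). 'waltz' becomes 'waltzes'.

waltzes


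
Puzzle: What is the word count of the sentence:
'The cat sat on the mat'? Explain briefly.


Split into words: The | cat | sat | on | the | mat = 6 words.

6


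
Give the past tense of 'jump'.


Apply rule: Add -ed. 'jump' becomes 'jumped'.

jumped


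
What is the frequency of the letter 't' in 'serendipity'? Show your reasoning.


Letter 't' in 'serendipity': found at position(s) 10 = 1 occurrence(s).

1


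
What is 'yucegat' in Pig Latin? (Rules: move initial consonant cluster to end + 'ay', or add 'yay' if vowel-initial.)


'yucegat': move consonant cluster 'y' to end and add 'ay': 'ucegatyay'.

ucegatyay


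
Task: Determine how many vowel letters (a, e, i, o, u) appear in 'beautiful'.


Vowels in 'beautiful': e, a, u, i, u = 5 vowels.

5


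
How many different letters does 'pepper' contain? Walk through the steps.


Unique letters in 'pepper': {e, p, r} = 3 distinct letters.

3


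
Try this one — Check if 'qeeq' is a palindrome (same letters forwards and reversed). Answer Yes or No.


Forward: 'qeeq'
Reversed: 'qeeq'
They are identical.

Yes


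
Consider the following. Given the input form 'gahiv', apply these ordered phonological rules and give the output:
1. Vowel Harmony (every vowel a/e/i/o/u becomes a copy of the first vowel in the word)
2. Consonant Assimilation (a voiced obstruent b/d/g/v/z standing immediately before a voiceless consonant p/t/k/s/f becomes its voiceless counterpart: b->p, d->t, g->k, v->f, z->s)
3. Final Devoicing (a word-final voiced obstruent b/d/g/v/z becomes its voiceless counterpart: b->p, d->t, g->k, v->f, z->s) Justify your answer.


Starting form: 'gahiv'
Rule 1: Vowel Harmony: all vowels become 'a' (matching first vowel). 'gahiv' -> 'gahav'
Rule 2: Consonant Assimilation: no voiced obstruent (b/d/g/v/z) stands immediately before a voiceless consonant (p/t/k/s/f). No change.
Rule 3: Final Devoicing: word-final voiced obstruent 'v' becomes voiceless 'f'. 'gahav' -> 'gahaf'
Final form: 'gahaf'

gahaf


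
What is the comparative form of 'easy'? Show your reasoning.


Apply comparative formation (consonant + y: change y to i, add -er): 'easy' -> 'easier'.

easier


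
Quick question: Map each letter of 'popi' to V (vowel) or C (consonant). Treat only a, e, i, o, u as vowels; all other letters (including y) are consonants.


Letter mapping: p = C, o = V, p = C, i = V.

CVCV


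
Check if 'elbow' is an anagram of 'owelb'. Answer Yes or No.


Sorted letters of 'elbow': 'below'
Sorted letters of 'owelb': 'below'
They match.

Yes


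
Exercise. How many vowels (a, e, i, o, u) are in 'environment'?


Vowels in 'environment': e, i, o, e = 4 vowels.

4


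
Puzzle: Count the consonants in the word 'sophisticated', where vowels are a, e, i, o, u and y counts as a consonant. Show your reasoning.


Consonants in 'sophisticated': s, p, h, s, t, c, t, d = 8 consonants.

8


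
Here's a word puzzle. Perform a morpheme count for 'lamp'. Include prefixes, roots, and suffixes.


Decomposition: lamp (free morpheme) = 1 morpheme(s)

1 morphemes


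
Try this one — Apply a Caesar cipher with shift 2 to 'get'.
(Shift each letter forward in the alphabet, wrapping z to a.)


Shift each letter by 2: g -> i, e -> g, t -> v. Result: 'igv'.

igv


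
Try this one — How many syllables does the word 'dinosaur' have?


Break 'dinosaur' into syllables: di-no-saur -> di | no | saur = 3 syllables

3 syllables


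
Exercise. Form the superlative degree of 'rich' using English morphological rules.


Apply superlative formation (add -est): 'rich' -> 'richest'.

richest


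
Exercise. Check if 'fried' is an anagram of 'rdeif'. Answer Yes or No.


Sorted letters of 'fried': 'defir'
Sorted letters of 'rdeif': 'defir'
They match.

Yes


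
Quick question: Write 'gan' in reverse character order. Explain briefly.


Reverse 'gan' character by character: 'nag'.

nag


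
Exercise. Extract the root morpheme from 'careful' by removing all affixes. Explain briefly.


Remove suffix '-ful' from 'careful' to get root 'care'.

care


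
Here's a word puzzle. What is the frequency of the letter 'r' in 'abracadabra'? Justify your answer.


Letter 'r' in 'abracadabra': found at position(s) 3, 10 = 2 occurrence(s).

2


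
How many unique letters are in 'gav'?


Unique letters in 'gav': {a, g, v} = 3 distinct letters.

3


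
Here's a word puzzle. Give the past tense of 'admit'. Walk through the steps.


Apply rule: Double final consonant and add -ed. 'admit' becomes 'admitted'.

admitted


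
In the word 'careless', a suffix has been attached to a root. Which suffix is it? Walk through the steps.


The word 'careless' = 'care' (root) + '-less' (suffix). The suffix is '-less'.

less


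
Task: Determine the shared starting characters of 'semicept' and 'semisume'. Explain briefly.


Compare from the start: 4 characters match: 'semi'. Mismatch at position 5: 'c' vs 's'.

semi


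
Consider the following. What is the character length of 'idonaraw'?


Spell out 'idonaraw' and number each letter: i(1), d(2), o(3), n(4), a(5), r(6), a(7), w(8). Total: 8 letters.

8


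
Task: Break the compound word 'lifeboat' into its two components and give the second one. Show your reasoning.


Split 'lifeboat' into 'life' + 'boat'. The second part is 'boat'.

boat


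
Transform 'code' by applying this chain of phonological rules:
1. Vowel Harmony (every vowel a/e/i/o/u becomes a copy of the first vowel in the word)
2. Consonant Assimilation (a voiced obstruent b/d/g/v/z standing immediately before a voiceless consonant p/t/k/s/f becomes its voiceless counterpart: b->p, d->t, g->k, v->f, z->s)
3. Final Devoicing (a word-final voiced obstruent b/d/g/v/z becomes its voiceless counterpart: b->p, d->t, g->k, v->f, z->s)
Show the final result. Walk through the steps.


Starting form: 'code'
Rule 1: Vowel Harmony: all vowels become 'o' (matching first vowel). 'code' -> 'codo'
Rule 2: Consonant Assimilation: no voiced obstruent (b/d/g/v/z) stands immediately before a voiceless consonant (p/t/k/s/f). No change.
Rule 3: Final Devoicing: the word ends in the vowel 'o', not a consonant. No change.
Final form: 'codo'

codo


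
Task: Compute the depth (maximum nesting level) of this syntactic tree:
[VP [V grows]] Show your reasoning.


Count bracket nesting levels:
'[' at pos 0: depth = 1
'[' at pos 4: depth = 2
Maximum depth reached: 2

2


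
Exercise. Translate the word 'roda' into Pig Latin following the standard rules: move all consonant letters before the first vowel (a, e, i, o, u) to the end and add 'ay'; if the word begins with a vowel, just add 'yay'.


'roda': move consonant cluster 'r' to end and add 'ay': 'odaray'.

odaray


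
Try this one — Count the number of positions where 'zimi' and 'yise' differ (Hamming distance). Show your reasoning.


Alignment:
Position 1: 'z' vs 'y' = DIFFER
Position 2: 'i' vs 'i' = match
Position 3: 'm' vs 's' = DIFFER
Position 4: 'i' vs 'e' = DIFFER
Total differences: 3

3


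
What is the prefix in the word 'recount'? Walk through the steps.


The word 'recount' = 're' (prefix) + 'count' (root). The prefix is 're'.

re


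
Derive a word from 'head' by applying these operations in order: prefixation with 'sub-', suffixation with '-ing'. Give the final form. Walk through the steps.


Step 1: Add prefix 'sub-' to 'head' = 'subhead'
Step 2: Add suffix '-ing' to 'subhead' = 'subheading'

subheading


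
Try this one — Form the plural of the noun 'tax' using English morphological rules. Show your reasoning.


Apply rule: Add -es (sibilant/fricative ending). 'tax' becomes 'taxes'.

taxes


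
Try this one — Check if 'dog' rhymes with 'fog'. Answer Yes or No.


Rime (stressed vowel + following sounds) of 'dog': -og = /ɒg/
Rime of 'fog': -og = /ɒg/
/ɒg/ and /ɒg/ are the same ending sound, so the words rhyme.

Yes


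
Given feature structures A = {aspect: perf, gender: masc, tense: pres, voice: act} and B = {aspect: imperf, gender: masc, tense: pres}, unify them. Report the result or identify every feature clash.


Compare features:
aspect: A=perf vs B=imperf -> CLASH
gender: A=masc vs B=masc -> unified: masc
tense: A=pres vs B=pres -> unified: pres
voice: A=act vs B=_ -> unified: act
Clash detected on feature 'aspect' (perf vs imperf); unification fails.

CLASH on 'aspect' (perf vs imperf)


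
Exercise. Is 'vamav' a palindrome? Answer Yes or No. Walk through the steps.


Forward: 'vamav'
Reversed: 'vamav'
They are identical.

Yes


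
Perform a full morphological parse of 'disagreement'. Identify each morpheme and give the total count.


Step 1: Identify prefix: 'dis' (meaning: not/apart)
Step 2: Identify root: 'agree'
Step 3: Identify suffix(es): 'ment'
Decomposition: dis- (prefix: not/apart) + agree (root) + -ment (suffix: action/result)
Total morphemes: 3

3 morphemes (dis- (prefix: not/apart) + agree (root) + -ment (suffix: action/result))


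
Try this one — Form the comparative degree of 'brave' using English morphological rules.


Apply comparative formation (ends in e: add -r): 'brave' -> 'braver'.

braver


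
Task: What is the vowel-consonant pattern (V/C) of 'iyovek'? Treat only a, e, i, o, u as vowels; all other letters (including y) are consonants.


Letter mapping: i = V, y = C, o = V, v = C, e = V, k = C.

VCVCVC


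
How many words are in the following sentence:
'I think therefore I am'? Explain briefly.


Split into words: I | think | therefore | I | am = 5 words.

5


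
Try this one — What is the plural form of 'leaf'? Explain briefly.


Apply rule: Change -f to -ves. 'leaf' becomes 'leaves'.

leaves


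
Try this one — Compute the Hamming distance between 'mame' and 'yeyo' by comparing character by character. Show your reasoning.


Alignment:
Position 1: 'm' vs 'y' = DIFFER
Position 2: 'a' vs 'e' = DIFFER
Position 3: 'm' vs 'y' = DIFFER
Position 4: 'e' vs 'o' = DIFFER
Total differences: 4

4


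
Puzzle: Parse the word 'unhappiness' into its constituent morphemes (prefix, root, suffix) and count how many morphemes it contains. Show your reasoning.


Step 1: Identify prefix: 'un' (meaning: not/reverse)
Step 2: Identify root: 'happy'
Step 3: Identify suffix(es): 'ness'
Decomposition: un- (prefix: not/reverse) + happy (root) + -ness (suffix: state of)
Total morphemes: 3

3 morphemes (un- (prefix: not/reverse) + happy (root) + -ness (suffix: state of))


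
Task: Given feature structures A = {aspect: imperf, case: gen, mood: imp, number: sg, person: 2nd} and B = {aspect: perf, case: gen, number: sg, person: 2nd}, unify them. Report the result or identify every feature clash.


Compare features:
aspect: A=imperf vs B=perf -> CLASH
case: A=gen vs B=gen -> unified: gen
mood: A=imp vs B=_ -> unified: imp
number: A=sg vs B=sg -> unified: sg
person: A=2nd vs B=2nd -> unified: 2nd
Clash detected on feature 'aspect' (imperf vs perf); unification fails.

CLASH on 'aspect' (imperf vs perf)


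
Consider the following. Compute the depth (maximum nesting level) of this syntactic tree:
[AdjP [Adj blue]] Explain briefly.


Count bracket nesting levels:
'[' at pos 0: depth = 1
'[' at pos 6: depth = 2
Maximum depth reached: 2

2


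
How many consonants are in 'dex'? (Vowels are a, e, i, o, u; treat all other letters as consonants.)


Consonants in 'dex': d, x = 2 consonants.

2


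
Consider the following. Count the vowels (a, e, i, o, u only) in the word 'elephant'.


Vowels in 'elephant': e, e, a = 3 vowels.

3


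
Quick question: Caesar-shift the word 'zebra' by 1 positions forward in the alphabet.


Shift each letter by 1: z -> a, e -> f, b -> c, r -> s, a -> b. Result: 'afcsb'.

afcsb


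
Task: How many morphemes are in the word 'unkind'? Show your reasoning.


Decomposition: un- (prefix) + kind (root) = 2 morpheme(s)

2 morphemes


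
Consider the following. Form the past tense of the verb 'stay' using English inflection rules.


Apply rule: Add -ed. 'stay' becomes 'stayed'.

stayed


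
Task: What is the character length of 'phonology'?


Spell out 'phonology' and number each letter: p(1), h(2), o(3), n(4), o(5), l(6), o(7), g(8), y(9). Total: 9 letters.

9


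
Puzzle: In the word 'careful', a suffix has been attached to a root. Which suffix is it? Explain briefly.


The word 'careful' = 'care' (root) + '-ful' (suffix). The suffix is '-ful'.

ful


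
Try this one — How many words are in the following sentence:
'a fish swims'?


Split into words: a | fish | swims = 3 words.

3


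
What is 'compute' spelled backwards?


Reverse 'compute' character by character: 'etupmoc'.

etupmoc


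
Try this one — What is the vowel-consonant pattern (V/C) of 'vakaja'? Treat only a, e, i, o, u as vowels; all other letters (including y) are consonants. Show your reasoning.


Letter mapping: v = C, a = V, k = C, a = V, j = C, a = V.

CVCVCV


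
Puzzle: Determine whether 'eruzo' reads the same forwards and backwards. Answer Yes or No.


Forward: 'eruzo'
Reversed: 'ozure'
They differ.

No


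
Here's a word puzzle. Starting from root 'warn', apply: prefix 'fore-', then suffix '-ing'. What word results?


Step 1: Add prefix 'fore-' to 'warn' = 'forewarn'
Step 2: Add suffix '-ing' to 'forewarn' = 'forewarning'

forewarning


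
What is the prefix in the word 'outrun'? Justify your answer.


The word 'outrun' = 'out' (prefix) + 'run' (root). The prefix is 'out'.

out


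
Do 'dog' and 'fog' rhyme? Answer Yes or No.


Rime (stressed vowel + following sounds) of 'dog': -og = /ɒg/
Rime of 'fog': -og = /ɒg/
/ɒg/ and /ɒg/ are the same ending sound, so the words rhyme.

Yes


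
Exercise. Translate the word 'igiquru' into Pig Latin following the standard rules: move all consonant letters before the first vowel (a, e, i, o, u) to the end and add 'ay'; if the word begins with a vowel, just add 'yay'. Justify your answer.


'igiquru' starts with a vowel, so add 'yay': 'igiquruyay'.

igiquruyay


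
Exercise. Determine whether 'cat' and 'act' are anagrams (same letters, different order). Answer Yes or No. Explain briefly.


Sorted letters of 'cat': 'act'
Sorted letters of 'act': 'act'
They match.

Yes


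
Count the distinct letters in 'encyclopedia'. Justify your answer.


Unique letters in 'encyclopedia': {a, c, d, e, i, l, n, o, p, y} = 10 distinct letters.

10


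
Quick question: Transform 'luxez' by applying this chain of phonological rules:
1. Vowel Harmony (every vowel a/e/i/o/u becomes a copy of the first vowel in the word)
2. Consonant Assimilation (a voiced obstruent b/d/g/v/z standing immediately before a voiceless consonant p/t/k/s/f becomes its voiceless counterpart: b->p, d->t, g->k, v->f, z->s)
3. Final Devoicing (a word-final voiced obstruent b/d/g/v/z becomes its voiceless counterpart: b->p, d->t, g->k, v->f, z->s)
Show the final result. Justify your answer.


Starting form: 'luxez'
Rule 1: Vowel Harmony: all vowels become 'u' (matching first vowel). 'luxez' -> 'luxuz'
Rule 2: Consonant Assimilation: no voiced obstruent (b/d/g/v/z) stands immediately before a voiceless consonant (p/t/k/s/f). No change.
Rule 3: Final Devoicing: word-final voiced obstruent 'z' becomes voiceless 's'. 'luxuz' -> 'luxus'
Final form: 'luxus'

luxus


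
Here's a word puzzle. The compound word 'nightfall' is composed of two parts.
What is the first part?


Split 'nightfall' into 'night' + 'fall'. The first part is 'night'.

night


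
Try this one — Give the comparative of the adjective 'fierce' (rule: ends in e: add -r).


Apply comparative formation (ends in e: add -r): 'fierce' -> 'fiercer'.

fiercer


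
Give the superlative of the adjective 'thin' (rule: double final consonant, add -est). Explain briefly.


Apply superlative formation (double final consonant, add -est): 'thin' -> 'thinnest'.

thinnest


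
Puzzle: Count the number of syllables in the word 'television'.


Break 'television' into syllables: tel-e-vi-sion -> tel | e | vi | sion = 4 syllables

4 syllables


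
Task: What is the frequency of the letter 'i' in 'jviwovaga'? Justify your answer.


Letter 'i' in 'jviwovaga': found at position(s) 3 = 1 occurrence(s).

1


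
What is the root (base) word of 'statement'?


Remove suffix '-ment' from 'statement' to get root 'state'.

state


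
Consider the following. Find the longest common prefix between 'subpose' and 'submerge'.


Compare from the start: 3 characters match: 'sub'. Mismatch at position 4: 'p' vs 'm'.

sub


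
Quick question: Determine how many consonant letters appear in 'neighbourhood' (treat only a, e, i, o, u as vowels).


Consonants in 'neighbourhood': n, g, h, b, r, h, d = 7 consonants.

7


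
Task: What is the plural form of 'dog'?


Apply rule: Add -s. 'dog' becomes 'dogs'.

dogs


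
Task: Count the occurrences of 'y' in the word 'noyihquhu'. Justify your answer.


Letter 'y' in 'noyihquhu': found at position(s) 3 = 1 occurrence(s).

1


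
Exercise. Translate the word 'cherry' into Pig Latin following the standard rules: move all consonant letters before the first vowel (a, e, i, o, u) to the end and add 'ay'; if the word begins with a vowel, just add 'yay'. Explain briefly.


'cherry': move consonant cluster 'ch' to end and add 'ay': 'errychay'.

errychay


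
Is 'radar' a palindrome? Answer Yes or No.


Forward: 'radar'
Reversed: 'radar'
They are identical.

Yes


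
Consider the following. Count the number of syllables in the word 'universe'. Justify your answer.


Break 'universe' into syllables: u-ni-verse -> u | ni | verse = 3 syllables

3 syllables


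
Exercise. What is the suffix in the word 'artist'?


The word 'artist' = 'art' (root) + '-ist' (suffix). The suffix is '-ist'.

ist


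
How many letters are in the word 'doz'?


Spell out 'doz' and number each letter: d(1), o(2), z(3). Total: 3 letters.

3


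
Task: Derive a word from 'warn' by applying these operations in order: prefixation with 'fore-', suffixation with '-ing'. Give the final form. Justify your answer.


Step 1: Add prefix 'fore-' to 'warn' = 'forewarn'
Step 2: Add suffix '-ing' to 'forewarn' = 'forewarning'

forewarning


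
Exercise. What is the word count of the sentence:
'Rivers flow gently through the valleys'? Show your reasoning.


Split into words: Rivers | flow | gently | through | the | valleys = 6 words.

6


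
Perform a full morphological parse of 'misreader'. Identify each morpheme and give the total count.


Step 1: Identify prefix: 'mis' (meaning: wrongly)
Step 2: Identify root: 'read'
Step 3: Identify suffix(es): 'er'
Decomposition: mis- (prefix: wrongly) + read (root) + -er (suffix: one who)
Total morphemes: 3

3 morphemes (mis- (prefix: wrongly) + read (root) + -er (suffix: one who))


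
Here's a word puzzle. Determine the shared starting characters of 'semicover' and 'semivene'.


Compare from the start: 4 characters match: 'semi'. Mismatch at position 5: 'c' vs 'v'.

semi


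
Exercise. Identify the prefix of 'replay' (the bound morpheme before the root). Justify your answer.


The word 'replay' = 're' (prefix) + 'play' (root). The prefix is 're'.

re


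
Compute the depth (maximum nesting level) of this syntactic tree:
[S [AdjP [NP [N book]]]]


Count bracket nesting levels:
'[' at pos 0: depth = 1
'[' at pos 3: depth = 2
'[' at pos 9: depth = 3
'[' at pos 13: depth = 4
Maximum depth reached: 4

4


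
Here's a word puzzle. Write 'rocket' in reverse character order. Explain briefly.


Reverse 'rocket' character by character: 'tekcor'.

tekcor


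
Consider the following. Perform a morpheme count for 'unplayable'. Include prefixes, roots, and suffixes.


Decomposition: un- (prefix) + play (root) + -able (suffix) = 3 morpheme(s)

3 morphemes


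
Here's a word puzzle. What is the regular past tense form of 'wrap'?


Apply rule: Double final consonant and add -ed. 'wrap' becomes 'wrapped'.

wrapped


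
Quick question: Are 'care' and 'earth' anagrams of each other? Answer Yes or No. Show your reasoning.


Sorted letters of 'care': 'acer'
Sorted letters of 'earth': 'aehrt'
They do not match.

No


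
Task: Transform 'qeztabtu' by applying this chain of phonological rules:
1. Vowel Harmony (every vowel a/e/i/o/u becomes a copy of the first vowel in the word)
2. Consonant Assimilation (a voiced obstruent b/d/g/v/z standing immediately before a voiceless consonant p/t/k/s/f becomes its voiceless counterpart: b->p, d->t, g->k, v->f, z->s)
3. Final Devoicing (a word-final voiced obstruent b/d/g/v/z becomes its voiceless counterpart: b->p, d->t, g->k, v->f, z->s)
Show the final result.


Starting form: 'qeztabtu'
Rule 1: Vowel Harmony: all vowels become 'e' (matching first vowel). 'qeztabtu' -> 'qeztebte'
Rule 2: Consonant Assimilation: voiced obstruent before voiceless consonant becomes voiceless ('zt' -> 'st', 'bt' -> 'pt'). 'qeztebte' -> 'qestepte'
Rule 3: Final Devoicing: the word ends in the vowel 'e', not a consonant. No change.
Final form: 'qestepte'

qestepte


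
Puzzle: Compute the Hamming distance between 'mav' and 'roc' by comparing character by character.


Alignment:
Position 1: 'm' vs 'r' = DIFFER
Position 2: 'a' vs 'o' = DIFFER
Position 3: 'v' vs 'c' = DIFFER
Total differences: 3

3


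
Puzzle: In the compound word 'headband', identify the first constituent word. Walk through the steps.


Split 'headband' into 'head' + 'band'. The first part is 'head'.

head


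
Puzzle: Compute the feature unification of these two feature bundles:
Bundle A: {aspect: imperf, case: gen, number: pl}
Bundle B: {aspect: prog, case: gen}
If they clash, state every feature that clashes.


Compare features:
aspect: A=imperf vs B=prog -> CLASH
case: A=gen vs B=gen -> unified: gen
number: A=pl vs B=_ -> unified: pl
Clash detected on feature 'aspect' (imperf vs prog); unification fails.

CLASH on 'aspect' (imperf vs prog)


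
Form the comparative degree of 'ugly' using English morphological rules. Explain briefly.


Apply comparative formation (consonant + y: change y to i, add -er): 'ugly' -> 'uglier'.

uglier


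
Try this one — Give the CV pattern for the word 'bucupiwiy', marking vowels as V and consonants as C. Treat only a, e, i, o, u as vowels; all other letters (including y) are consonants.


Letter mapping: b = C, u = V, c = C, u = V, p = C, i = V, w = C, i = V, y = C.

CVCVCVCVC


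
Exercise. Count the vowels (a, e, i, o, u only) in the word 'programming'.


Vowels in 'programming': o, a, i = 3 vowels.

3


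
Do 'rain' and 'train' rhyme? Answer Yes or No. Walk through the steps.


Rime (stressed vowel + following sounds) of 'rain': -ain = /eɪn/
Rime of 'train': -ain = /eɪn/
/eɪn/ and /eɪn/ are the same ending sound, so the words rhyme.

Yes


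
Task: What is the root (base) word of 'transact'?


Remove prefix 'trans' from 'transact' to get root 'act'.

act


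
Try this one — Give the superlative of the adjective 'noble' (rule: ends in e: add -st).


Apply superlative formation (ends in e: add -st): 'noble' -> 'noblest'.

noblest


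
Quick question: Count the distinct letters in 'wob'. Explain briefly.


Unique letters in 'wob': {b, o, w} = 3 distinct letters.

3


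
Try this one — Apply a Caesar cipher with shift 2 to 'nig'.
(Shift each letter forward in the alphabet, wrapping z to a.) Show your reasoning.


Shift each letter by 2: n -> p, i -> k, g -> i. Result: 'pki'.

pki


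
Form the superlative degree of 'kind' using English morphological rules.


Apply superlative formation (add -est): 'kind' -> 'kindest'.

kindest


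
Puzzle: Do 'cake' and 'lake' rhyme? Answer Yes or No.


Rime (stressed vowel + following sounds) of 'cake': -ake = /eɪk/
Rime of 'lake': -ake = /eɪk/
/eɪk/ and /eɪk/ are the same ending sound, so the words rhyme.

Yes


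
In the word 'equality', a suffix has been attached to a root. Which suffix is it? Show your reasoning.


The word 'equality' = 'equal' (root) + '-ity' (suffix). The suffix is '-ity'.

ity


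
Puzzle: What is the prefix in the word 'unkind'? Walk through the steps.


The word 'unkind' = 'un' (prefix) + 'kind' (root). The prefix is 'un'.

un


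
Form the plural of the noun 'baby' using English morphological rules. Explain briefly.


Apply rule: Change -y to -ies (consonant + y). 'baby' becomes 'babies'.

babies


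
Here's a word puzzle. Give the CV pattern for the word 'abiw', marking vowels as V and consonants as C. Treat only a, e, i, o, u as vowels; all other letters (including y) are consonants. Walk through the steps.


Letter mapping: a = V, b = C, i = V, w = C.

VCVC


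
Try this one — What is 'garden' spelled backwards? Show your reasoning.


Reverse 'garden' character by character: 'nedrag'.

nedrag


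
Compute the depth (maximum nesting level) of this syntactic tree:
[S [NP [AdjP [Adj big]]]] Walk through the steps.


Count bracket nesting levels:
'[' at pos 0: depth = 1
'[' at pos 3: depth = 2
'[' at pos 7: depth = 3
'[' at pos 13: depth = 4
Maximum depth reached: 4

4


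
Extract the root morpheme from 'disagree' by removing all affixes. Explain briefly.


Remove prefix 'dis' from 'disagree' to get root 'agree'.

agree


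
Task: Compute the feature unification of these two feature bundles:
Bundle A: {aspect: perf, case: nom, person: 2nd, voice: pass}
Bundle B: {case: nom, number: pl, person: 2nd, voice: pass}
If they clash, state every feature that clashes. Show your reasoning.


Compare features:
aspect: A=perf vs B=_ -> unified: perf
case: A=nom vs B=nom -> unified: nom
number: A=_ vs B=pl -> unified: pl
person: A=2nd vs B=2nd -> unified: 2nd
voice: A=pass vs B=pass -> unified: pass
No clashes found.

Unified: {aspect: perf, case: nom, number: pl, person: 2nd, voice: pass}


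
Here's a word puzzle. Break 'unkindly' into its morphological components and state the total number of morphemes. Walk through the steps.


Step 1: Identify prefix: 'un' (meaning: not/reverse)
Step 2: Identify root: 'kind'
Step 3: Identify suffix(es): 'ly'
Decomposition: un- (prefix: not/reverse) + kind (root) + -ly (suffix: in manner of)
Total morphemes: 3

3 morphemes (un- (prefix: not/reverse) + kind (root) + -ly (suffix: in manner of))


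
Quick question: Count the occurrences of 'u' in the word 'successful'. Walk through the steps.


Letter 'u' in 'successful': found at position(s) 2, 9 = 2 occurrence(s).

2


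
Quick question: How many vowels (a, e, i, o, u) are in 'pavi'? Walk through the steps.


Vowels in 'pavi': a, i = 2 vowels.

2


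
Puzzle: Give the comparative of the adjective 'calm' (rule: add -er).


Apply comparative formation (add -er): 'calm' -> 'calmer'.

calmer


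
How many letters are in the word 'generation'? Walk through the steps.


Spell out 'generation' and number each letter: g(1), e(2), n(3), e(4), r(5), a(6), t(7), i(8), o(9), n(10). Total: 10 letters.

10


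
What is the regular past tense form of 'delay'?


Apply rule: Add -ed. 'delay' becomes 'delayed'.

delayed


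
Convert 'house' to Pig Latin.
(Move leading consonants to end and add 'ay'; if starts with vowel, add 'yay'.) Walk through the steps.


'house': move consonant cluster 'h' to end and add 'ay': 'ousehay'.

ousehay


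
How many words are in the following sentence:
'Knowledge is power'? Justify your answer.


Split into words: Knowledge | is | power = 3 words.

3


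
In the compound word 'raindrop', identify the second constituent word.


Split 'raindrop' into 'rain' + 'drop'. The second part is 'drop'.

drop


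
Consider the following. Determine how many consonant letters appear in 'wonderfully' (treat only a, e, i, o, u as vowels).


Consonants in 'wonderfully': w, n, d, r, f, l, l, y = 8 consonants.

8


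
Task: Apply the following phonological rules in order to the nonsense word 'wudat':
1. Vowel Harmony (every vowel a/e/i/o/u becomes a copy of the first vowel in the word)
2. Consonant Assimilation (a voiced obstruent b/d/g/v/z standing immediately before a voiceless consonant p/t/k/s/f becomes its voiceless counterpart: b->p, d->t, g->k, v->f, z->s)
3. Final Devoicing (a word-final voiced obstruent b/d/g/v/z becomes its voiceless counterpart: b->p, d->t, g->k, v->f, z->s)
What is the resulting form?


Starting form: 'wudat'
Rule 1: Vowel Harmony: all vowels become 'u' (matching first vowel). 'wudat' -> 'wudut'
Rule 2: Consonant Assimilation: no voiced obstruent (b/d/g/v/z) stands immediately before a voiceless consonant (p/t/k/s/f). No change.
Rule 3: Final Devoicing: final consonant 't' is not one of the voiced obstruents b/d/g/v/z. No change.
Final form: 'wudut'

wudut


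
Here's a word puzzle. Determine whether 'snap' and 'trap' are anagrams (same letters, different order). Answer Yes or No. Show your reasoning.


Sorted letters of 'snap': 'anps'
Sorted letters of 'trap': 'aprt'
They do not match.

No


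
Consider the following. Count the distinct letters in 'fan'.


Unique letters in 'fan': {a, f, n} = 3 distinct letters.

3


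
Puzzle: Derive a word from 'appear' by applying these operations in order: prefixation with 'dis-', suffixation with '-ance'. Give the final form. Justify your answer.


Step 1: Add prefix 'dis-' to 'appear' = 'disappear'
Step 2: Add suffix '-ance' to 'disappear' = 'disappearance'

disappearance


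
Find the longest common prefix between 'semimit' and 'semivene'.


Compare from the start: 4 characters match: 'semi'. Mismatch at position 5: 'm' vs 'v'.

semi
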